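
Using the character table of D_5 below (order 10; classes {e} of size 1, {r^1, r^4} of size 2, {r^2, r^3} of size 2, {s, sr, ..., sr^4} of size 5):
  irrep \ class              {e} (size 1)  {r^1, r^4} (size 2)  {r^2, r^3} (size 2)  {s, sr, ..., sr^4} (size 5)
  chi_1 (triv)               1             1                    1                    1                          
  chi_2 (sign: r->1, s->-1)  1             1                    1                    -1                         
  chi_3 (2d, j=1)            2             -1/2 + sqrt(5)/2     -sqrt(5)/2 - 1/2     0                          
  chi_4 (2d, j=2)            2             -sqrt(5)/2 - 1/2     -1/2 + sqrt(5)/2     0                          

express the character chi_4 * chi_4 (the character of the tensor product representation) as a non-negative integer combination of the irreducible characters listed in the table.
chi_4 tensor chi_4 = chi_1 + chi_2 + chi_3 (all other irreducibles have multiplicity 0).

Why: The character of a tensor product is the pointwise product (chi_4 * chi_4)(C) = chi_4(C) * chi_4(C):
  {e}: (2)*(2), {r^1, r^4}: (-sqrt(5)/2 - 1/2)*(-sqrt(5)/2 - 1/2), {r^2, r^3}: (-1/2 + sqrt(5)/2)*(-1/2 + sqrt(5)/2), {s, sr, ..., sr^4}: (0)*(0)
so (chi_4 * chi_4) takes values
  {e} -> 4, {r^1, r^4} -> sqrt(5)/2 + 3/2, {r^2, r^3} -> 3/2 - sqrt(5)/2, {s, sr, ..., sr^4} -> 0.
Now take the inner product of this character with each irreducible chi from the table, <chi_4*chi_4, chi> = (1/10) sum_C |C| (chi_4*chi_4)(C) conj(chi(C)):
  <chi_4*chi_4, chi_1> = (1/10)[1*(4)*conj(1) + 2*(sqrt(5)/2 + 3/2)*conj(1) + 2*(3/2 - sqrt(5)/2)*conj(1) + 5*(0)*conj(1)]
      = (1/10)[(4) + (sqrt(5) + 3) + (3 - sqrt(5)) + (0)] = 10/10 = 1
  <chi_4*chi_4, chi_2> = (1/10)[1*(4)*conj(1) + 2*(sqrt(5)/2 + 3/2)*conj(1) + 2*(3/2 - sqrt(5)/2)*conj(1) + 5*(0)*conj(-1)]
      = (1/10)[(4) + (sqrt(5) + 3) + (3 - sqrt(5)) + (0)] = 10/10 = 1
  <chi_4*chi_4, chi_3> = (1/10)[1*(4)*conj(2) + 2*(sqrt(5)/2 + 3/2)*conj(-1/2 + sqrt(5)/2) + 2*(3/2 - sqrt(5)/2)*conj(-sqrt(5)/2 - 1/2) + 5*(0)*conj(0)]
      = (1/10)[(8) + (1 + sqrt(5)) + (1 - sqrt(5)) + (0)] = 10/10 = 1
  <chi_4*chi_4, chi_4> = (1/10)[1*(4)*conj(2) + 2*(sqrt(5)/2 + 3/2)*conj(-sqrt(5)/2 - 1/2) + 2*(3/2 - sqrt(5)/2)*conj(-1/2 + sqrt(5)/2) + 5*(0)*conj(0)]
      = (1/10)[(8) + (-2*sqrt(5) - 4) + (-4 + 2*sqrt(5)) + (0)] = 0/10 = 0
Hence the multiplicities are chi_1: 1, chi_2: 1, chi_3: 1. Dimension check: dim(chi_4)*dim(chi_4) = 2*2 = 4 and sum (mult * dim) = 1*1 + 1*1 + 1*2 = 4.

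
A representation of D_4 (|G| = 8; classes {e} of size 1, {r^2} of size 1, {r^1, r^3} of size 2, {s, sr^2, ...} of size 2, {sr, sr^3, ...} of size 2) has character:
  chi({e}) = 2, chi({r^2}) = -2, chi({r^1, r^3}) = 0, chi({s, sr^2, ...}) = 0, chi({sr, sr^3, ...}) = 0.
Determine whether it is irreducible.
Irreducible: <chi, chi> = 1.

Why: <chi, chi> = (1/|G|) sum_C |C| * |chi(C)|^2 = (1/8)[1*|2|^2 + 1*|-2|^2 + 2*|0|^2 + 2*|0|^2 + 2*|0|^2]
  = (1/8)[(4) + (4) + (0) + (0) + (0)] = 8/8 = 1.
A character is irreducible iff <chi, chi> = 1, so this representation is irreducible.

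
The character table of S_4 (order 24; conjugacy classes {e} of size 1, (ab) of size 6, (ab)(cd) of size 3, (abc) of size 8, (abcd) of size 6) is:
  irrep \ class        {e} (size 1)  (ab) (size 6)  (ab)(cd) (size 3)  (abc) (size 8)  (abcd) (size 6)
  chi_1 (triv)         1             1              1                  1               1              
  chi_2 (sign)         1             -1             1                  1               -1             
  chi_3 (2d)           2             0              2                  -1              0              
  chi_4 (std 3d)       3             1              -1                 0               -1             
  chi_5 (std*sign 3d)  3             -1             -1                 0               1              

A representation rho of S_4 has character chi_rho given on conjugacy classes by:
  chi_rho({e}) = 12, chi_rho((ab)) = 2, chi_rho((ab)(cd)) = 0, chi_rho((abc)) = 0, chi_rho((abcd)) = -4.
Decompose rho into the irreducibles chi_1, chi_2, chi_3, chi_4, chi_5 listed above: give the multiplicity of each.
Multiplicities: chi_1: 0, chi_2: 1, chi_3: 1, chi_4: 3, chi_5: 0.

Solution. Use <chi_rho, chi> = (1/|G|) sum_C |C| * chi_rho(C) * conj(chi(C)) with |G| = 24 for each irreducible chi in the table:
  <chi_rho, chi_1> = (1/24)[1*(12)*conj(1) + 6*(2)*conj(1) + 3*(0)*conj(1) + 8*(0)*conj(1) + 6*(-4)*conj(1)]
      = (1/24)[(12) + (12) + (0) + (0) + (-24)] = 0/24 = 0
  <chi_rho, chi_2> = (1/24)[1*(12)*conj(1) + 6*(2)*conj(-1) + 3*(0)*conj(1) + 8*(0)*conj(1) + 6*(-4)*conj(-1)]
      = (1/24)[(12) + (-12) + (0) + (0) + (24)] = 24/24 = 1
  <chi_rho, chi_3> = (1/24)[1*(12)*conj(2) + 6*(2)*conj(0) + 3*(0)*conj(2) + 8*(0)*conj(-1) + 6*(-4)*conj(0)]
      = (1/24)[(24) + (0) + (0) + (0) + (0)] = 24/24 = 1
  <chi_rho, chi_4> = (1/24)[1*(12)*conj(3) + 6*(2)*conj(1) + 3*(0)*conj(-1) + 8*(0)*conj(0) + 6*(-4)*conj(-1)]
      = (1/24)[(36) + (12) + (0) + (0) + (24)] = 72/24 = 3
  <chi_rho, chi_5> = (1/24)[1*(12)*conj(3) + 6*(2)*conj(-1) + 3*(0)*conj(-1) + 8*(0)*conj(0) + 6*(-4)*conj(1)]
      = (1/24)[(36) + (-12) + (0) + (0) + (-24)] = 0/24 = 0
Dimension check: dim(rho) = sum (mult * dim) = 0*1 + 1*1 + 1*2 + 3*3 + 0*3 = 12 = chi_rho(e) = 12.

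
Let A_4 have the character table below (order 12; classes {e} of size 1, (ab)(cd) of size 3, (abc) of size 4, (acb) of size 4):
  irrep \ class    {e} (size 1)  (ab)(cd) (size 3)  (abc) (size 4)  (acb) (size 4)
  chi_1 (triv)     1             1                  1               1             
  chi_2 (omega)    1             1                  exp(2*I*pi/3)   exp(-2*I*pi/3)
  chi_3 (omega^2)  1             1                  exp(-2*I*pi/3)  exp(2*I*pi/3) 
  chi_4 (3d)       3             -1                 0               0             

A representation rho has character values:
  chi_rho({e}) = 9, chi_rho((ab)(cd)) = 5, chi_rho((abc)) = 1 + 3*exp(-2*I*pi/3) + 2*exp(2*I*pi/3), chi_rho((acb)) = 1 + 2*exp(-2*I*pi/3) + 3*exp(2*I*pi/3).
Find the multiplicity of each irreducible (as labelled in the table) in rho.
Multiplicities: chi_1: 1, chi_2: 2, chi_3: 3, chi_4: 1.

Working: Use <chi_rho, chi> = (1/|G|) sum_C |C| * chi_rho(C) * conj(chi(C)) with |G| = 12 for each irreducible chi in the table:
  <chi_rho, chi_1> = (1/12)[1*(9)*conj(1) + 3*(5)*conj(1) + 4*(1 + 3*exp(-2*I*pi/3) + 2*exp(2*I*pi/3))*conj(1) + 4*(1 + 2*exp(-2*I*pi/3) + 3*exp(2*I*pi/3))*conj(1)]
      = (1/12)[(9) + (15) + (4 + 12*exp(-2*I*pi/3) + 8*exp(2*I*pi/3)) + (4 + 8*exp(-2*I*pi/3) + 12*exp(2*I*pi/3))] = 12/12 = 1
  <chi_rho, chi_2> = (1/12)[1*(9)*conj(1) + 3*(5)*conj(1) + 4*(1 + 3*exp(-2*I*pi/3) + 2*exp(2*I*pi/3))*conj(exp(2*I*pi/3)) + 4*(1 + 2*exp(-2*I*pi/3) + 3*exp(2*I*pi/3))*conj(exp(-2*I*pi/3))]
      = (1/12)[(9) + (15) + (8 + 4*exp(-2*I*pi/3) + 12*exp(2*I*pi/3)) + (8 + 12*exp(-2*I*pi/3) + 4*exp(2*I*pi/3))] = 24/12 = 2
  <chi_rho, chi_3> = (1/12)[1*(9)*conj(1) + 3*(5)*conj(1) + 4*(1 + 3*exp(-2*I*pi/3) + 2*exp(2*I*pi/3))*conj(exp(-2*I*pi/3)) + 4*(1 + 2*exp(-2*I*pi/3) + 3*exp(2*I*pi/3))*conj(exp(2*I*pi/3))]
      = (1/12)[(9) + (15) + (12 + 8*exp(-2*I*pi/3) + 4*exp(2*I*pi/3)) + (12 + 4*exp(-2*I*pi/3) + 8*exp(2*I*pi/3))] = 36/12 = 3
  <chi_rho, chi_4> = (1/12)[1*(9)*conj(3) + 3*(5)*conj(-1) + 4*(1 + 3*exp(-2*I*pi/3) + 2*exp(2*I*pi/3))*conj(0) + 4*(1 + 2*exp(-2*I*pi/3) + 3*exp(2*I*pi/3))*conj(0)]
      = (1/12)[(27) + (-15) + (0) + (0)] = 12/12 = 1
(Exp terms are combined using exp(i*s)*conj(exp(i*t)) = exp(i*(s-t)), and sums of them are collapsed using the identity that for every m > 1 the m distinct m-th roots of unity sum to 0, e.g. 1 + exp(2*I*pi/3) + exp(-2*I*pi/3) = 0.)
Dimension check: dim(rho) = sum (mult * dim) = 1*1 + 2*1 + 3*1 + 1*3 = 9 = chi_rho(e) = 9.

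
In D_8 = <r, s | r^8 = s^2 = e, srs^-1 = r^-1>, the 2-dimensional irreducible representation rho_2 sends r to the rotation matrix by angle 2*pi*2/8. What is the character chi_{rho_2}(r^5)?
chi_{rho_2}(r^5) = 2*cos(2*pi*2*5/8) = 0

Proof sketch: rho_2(r^5) is rotation by angle 2*pi*2*5/8, whose trace is 2*cos(2*pi*2*5/8) = 0.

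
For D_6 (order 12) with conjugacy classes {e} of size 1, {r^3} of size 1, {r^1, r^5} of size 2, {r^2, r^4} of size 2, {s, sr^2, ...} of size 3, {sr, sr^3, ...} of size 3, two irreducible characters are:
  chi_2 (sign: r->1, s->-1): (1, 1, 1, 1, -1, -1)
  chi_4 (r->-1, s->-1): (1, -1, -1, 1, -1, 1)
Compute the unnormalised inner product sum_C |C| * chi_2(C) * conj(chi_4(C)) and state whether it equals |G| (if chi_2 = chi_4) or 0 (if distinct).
Sum = 0; so <chi_2, chi_4> = 0 (distinct irreducibles are orthogonal).

Working: Compute term by term over conjugacy classes (|C| * chi_2(C) * conj(chi_4(C))):
  1*(1)*conj(1) + 1*(1)*conj(-1) + 2*(1)*conj(-1) + 2*(1)*conj(1) + 3*(-1)*conj(-1) + 3*(-1)*conj(1)
  = (1) + (-1) + (-2) + (2) + (3) + (-3)
  = 0.
Dividing by |G| = 12 gives 0/12 = 0, matching the row-orthogonality relation <chi_2, chi_4> = [chi_2 = chi_4].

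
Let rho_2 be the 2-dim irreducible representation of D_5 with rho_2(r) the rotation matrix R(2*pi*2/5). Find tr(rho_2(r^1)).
chi_{rho_2}(r^1) = 2*cos(2*pi*2*1/5) = -sqrt(5)/2 - 1/2

Argument: rho_2(r^1) is rotation by angle 2*pi*2*1/5, whose trace is 2*cos(2*pi*2*1/5) = -sqrt(5)/2 - 1/2.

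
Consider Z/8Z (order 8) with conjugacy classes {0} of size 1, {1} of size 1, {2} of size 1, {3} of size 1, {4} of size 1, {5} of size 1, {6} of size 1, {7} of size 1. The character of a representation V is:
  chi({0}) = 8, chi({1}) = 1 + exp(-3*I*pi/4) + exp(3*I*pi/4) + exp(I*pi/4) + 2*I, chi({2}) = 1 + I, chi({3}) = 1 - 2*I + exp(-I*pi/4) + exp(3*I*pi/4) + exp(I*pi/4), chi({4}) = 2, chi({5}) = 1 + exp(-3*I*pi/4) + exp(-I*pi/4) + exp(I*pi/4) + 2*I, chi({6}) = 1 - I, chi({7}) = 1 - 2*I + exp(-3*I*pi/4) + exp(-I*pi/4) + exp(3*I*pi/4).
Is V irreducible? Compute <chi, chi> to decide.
Not irreducible (reducible): <chi, chi> = 12 > 1.

<chi, chi> = (1/|G|) sum_C |C| * |chi(C)|^2 = (1/8)[1*|8|^2 + 1*|1 + exp(-3*I*pi/4) + exp(3*I*pi/4) + exp(I*pi/4) + 2*I|^2 + 1*|1 + I|^2 + 1*|1 - 2*I + exp(-I*pi/4) + exp(3*I*pi/4) + exp(I*pi/4)|^2 + 1*|2|^2 + 1*|1 + exp(-3*I*pi/4) + exp(-I*pi/4) + exp(I*pi/4) + 2*I|^2 + 1*|1 - I|^2 + 1*|1 - 2*I + exp(-3*I*pi/4) + exp(-I*pi/4) + exp(3*I*pi/4)|^2]
  = (1/8)[(64) + (6 + 2*exp(-3*I*pi/4) + exp(-I*pi/4) + 3*exp(I*pi/4)) + (2) + (6 + 3*exp(-3*I*pi/4) + exp(3*I*pi/4) + 2*exp(I*pi/4)) + (4) + (6 + 3*exp(-3*I*pi/4) + exp(3*I*pi/4) + 2*exp(I*pi/4)) + (2) + (6 + 2*exp(-3*I*pi/4) + exp(-I*pi/4) + 3*exp(I*pi/4))] = 96/8 = 12.
(Exp terms are combined using exp(i*s)*conj(exp(i*t)) = exp(i*(s-t)), and sums of them are collapsed using the identity that for every m > 1 the m distinct m-th roots of unity sum to 0, e.g. 1 + exp(2*I*pi/3) + exp(-2*I*pi/3) = 0.)
A character is irreducible iff <chi, chi> = 1, so this representation is reducible.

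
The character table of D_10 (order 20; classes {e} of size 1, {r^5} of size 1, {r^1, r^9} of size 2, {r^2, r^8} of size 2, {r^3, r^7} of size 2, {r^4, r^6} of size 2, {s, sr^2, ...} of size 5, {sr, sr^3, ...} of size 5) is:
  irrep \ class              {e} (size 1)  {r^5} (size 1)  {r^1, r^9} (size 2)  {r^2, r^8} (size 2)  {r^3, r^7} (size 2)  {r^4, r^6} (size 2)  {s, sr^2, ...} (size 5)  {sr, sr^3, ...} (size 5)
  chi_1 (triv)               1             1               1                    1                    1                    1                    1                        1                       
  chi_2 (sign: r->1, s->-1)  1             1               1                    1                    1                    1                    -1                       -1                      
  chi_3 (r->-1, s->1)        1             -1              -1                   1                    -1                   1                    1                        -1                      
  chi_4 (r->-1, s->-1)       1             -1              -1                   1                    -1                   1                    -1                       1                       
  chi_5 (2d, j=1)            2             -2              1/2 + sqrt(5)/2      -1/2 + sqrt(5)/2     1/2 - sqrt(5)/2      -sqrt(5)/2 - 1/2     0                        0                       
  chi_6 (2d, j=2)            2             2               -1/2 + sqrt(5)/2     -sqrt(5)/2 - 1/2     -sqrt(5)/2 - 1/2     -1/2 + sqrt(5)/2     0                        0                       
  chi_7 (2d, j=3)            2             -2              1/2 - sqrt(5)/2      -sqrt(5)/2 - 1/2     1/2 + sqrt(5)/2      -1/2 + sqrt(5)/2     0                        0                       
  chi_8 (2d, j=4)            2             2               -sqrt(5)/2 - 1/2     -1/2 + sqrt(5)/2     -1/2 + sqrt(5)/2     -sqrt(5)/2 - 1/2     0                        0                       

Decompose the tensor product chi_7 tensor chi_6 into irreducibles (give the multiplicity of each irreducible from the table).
chi_7 tensor chi_6 = chi_3 + chi_4 + chi_5 (all other irreducibles have multiplicity 0).

The character of a tensor product is the pointwise product (chi_7 * chi_6)(C) = chi_7(C) * chi_6(C):
  {e}: (2)*(2), {r^5}: (-2)*(2), {r^1, r^9}: (1/2 - sqrt(5)/2)*(-1/2 + sqrt(5)/2), {r^2, r^8}: (-sqrt(5)/2 - 1/2)*(-sqrt(5)/2 - 1/2), {r^3, r^7}: (1/2 + sqrt(5)/2)*(-sqrt(5)/2 - 1/2), {r^4, r^6}: (-1/2 + sqrt(5)/2)*(-1/2 + sqrt(5)/2), {s, sr^2, ...}: (0)*(0), {sr, sr^3, ...}: (0)*(0)
so (chi_7 * chi_6) takes values
  {e} -> 4, {r^5} -> -4, {r^1, r^9} -> -3/2 + sqrt(5)/2, {r^2, r^8} -> sqrt(5)/2 + 3/2, {r^3, r^7} -> -3/2 - sqrt(5)/2, {r^4, r^6} -> 3/2 - sqrt(5)/2, {s, sr^2, ...} -> 0, {sr, sr^3, ...} -> 0.
Now take the inner product of this character with each irreducible chi from the table, <chi_7*chi_6, chi> = (1/20) sum_C |C| (chi_7*chi_6)(C) conj(chi(C)):
  <chi_7*chi_6, chi_1> = (1/20)[1*(4)*conj(1) + 1*(-4)*conj(1) + 2*(-3/2 + sqrt(5)/2)*conj(1) + 2*(sqrt(5)/2 + 3/2)*conj(1) + 2*(-3/2 - sqrt(5)/2)*conj(1) + 2*(3/2 - sqrt(5)/2)*conj(1) + 5*(0)*conj(1) + 5*(0)*conj(1)]
      = (1/20)[(4) + (-4) + (-3 + sqrt(5)) + (sqrt(5) + 3) + (-3 - sqrt(5)) + (3 - sqrt(5)) + (0) + (0)] = 0/20 = 0
  <chi_7*chi_6, chi_2> = (1/20)[1*(4)*conj(1) + 1*(-4)*conj(1) + 2*(-3/2 + sqrt(5)/2)*conj(1) + 2*(sqrt(5)/2 + 3/2)*conj(1) + 2*(-3/2 - sqrt(5)/2)*conj(1) + 2*(3/2 - sqrt(5)/2)*conj(1) + 5*(0)*conj(-1) + 5*(0)*conj(-1)]
      = (1/20)[(4) + (-4) + (-3 + sqrt(5)) + (sqrt(5) + 3) + (-3 - sqrt(5)) + (3 - sqrt(5)) + (0) + (0)] = 0/20 = 0
  <chi_7*chi_6, chi_3> = (1/20)[1*(4)*conj(1) + 1*(-4)*conj(-1) + 2*(-3/2 + sqrt(5)/2)*conj(-1) + 2*(sqrt(5)/2 + 3/2)*conj(1) + 2*(-3/2 - sqrt(5)/2)*conj(-1) + 2*(3/2 - sqrt(5)/2)*conj(1) + 5*(0)*conj(1) + 5*(0)*conj(-1)]
      = (1/20)[(4) + (4) + (3 - sqrt(5)) + (sqrt(5) + 3) + (sqrt(5) + 3) + (3 - sqrt(5)) + (0) + (0)] = 20/20 = 1
  <chi_7*chi_6, chi_4> = (1/20)[1*(4)*conj(1) + 1*(-4)*conj(-1) + 2*(-3/2 + sqrt(5)/2)*conj(-1) + 2*(sqrt(5)/2 + 3/2)*conj(1) + 2*(-3/2 - sqrt(5)/2)*conj(-1) + 2*(3/2 - sqrt(5)/2)*conj(1) + 5*(0)*conj(-1) + 5*(0)*conj(1)]
      = (1/20)[(4) + (4) + (3 - sqrt(5)) + (sqrt(5) + 3) + (sqrt(5) + 3) + (3 - sqrt(5)) + (0) + (0)] = 20/20 = 1
  <chi_7*chi_6, chi_5> = (1/20)[1*(4)*conj(2) + 1*(-4)*conj(-2) + 2*(-3/2 + sqrt(5)/2)*conj(1/2 + sqrt(5)/2) + 2*(sqrt(5)/2 + 3/2)*conj(-1/2 + sqrt(5)/2) + 2*(-3/2 - sqrt(5)/2)*conj(1/2 - sqrt(5)/2) + 2*(3/2 - sqrt(5)/2)*conj(-sqrt(5)/2 - 1/2) + 5*(0)*conj(0) + 5*(0)*conj(0)]
      = (1/20)[(8) + (8) + (1 - sqrt(5)) + (1 + sqrt(5)) + (1 + sqrt(5)) + (1 - sqrt(5)) + (0) + (0)] = 20/20 = 1
  <chi_7*chi_6, chi_6> = (1/20)[1*(4)*conj(2) + 1*(-4)*conj(2) + 2*(-3/2 + sqrt(5)/2)*conj(-1/2 + sqrt(5)/2) + 2*(sqrt(5)/2 + 3/2)*conj(-sqrt(5)/2 - 1/2) + 2*(-3/2 - sqrt(5)/2)*conj(-sqrt(5)/2 - 1/2) + 2*(3/2 - sqrt(5)/2)*conj(-1/2 + sqrt(5)/2) + 5*(0)*conj(0) + 5*(0)*conj(0)]
      = (1/20)[(8) + (-8) + (4 - 2*sqrt(5)) + (-2*sqrt(5) - 4) + (4 + 2*sqrt(5)) + (-4 + 2*sqrt(5)) + (0) + (0)] = 0/20 = 0
  <chi_7*chi_6, chi_7> = (1/20)[1*(4)*conj(2) + 1*(-4)*conj(-2) + 2*(-3/2 + sqrt(5)/2)*conj(1/2 - sqrt(5)/2) + 2*(sqrt(5)/2 + 3/2)*conj(-sqrt(5)/2 - 1/2) + 2*(-3/2 - sqrt(5)/2)*conj(1/2 + sqrt(5)/2) + 2*(3/2 - sqrt(5)/2)*conj(-1/2 + sqrt(5)/2) + 5*(0)*conj(0) + 5*(0)*conj(0)]
      = (1/20)[(8) + (8) + (-4 + 2*sqrt(5)) + (-2*sqrt(5) - 4) + (-2*sqrt(5) - 4) + (-4 + 2*sqrt(5)) + (0) + (0)] = 0/20 = 0
  <chi_7*chi_6, chi_8> = (1/20)[1*(4)*conj(2) + 1*(-4)*conj(2) + 2*(-3/2 + sqrt(5)/2)*conj(-sqrt(5)/2 - 1/2) + 2*(sqrt(5)/2 + 3/2)*conj(-1/2 + sqrt(5)/2) + 2*(-3/2 - sqrt(5)/2)*conj(-1/2 + sqrt(5)/2) + 2*(3/2 - sqrt(5)/2)*conj(-sqrt(5)/2 - 1/2) + 5*(0)*conj(0) + 5*(0)*conj(0)]
      = (1/20)[(8) + (-8) + (-1 + sqrt(5)) + (1 + sqrt(5)) + (-sqrt(5) - 1) + (1 - sqrt(5)) + (0) + (0)] = 0/20 = 0
Hence the multiplicities are chi_3: 1, chi_4: 1, chi_5: 1. Dimension check: dim(chi_7)*dim(chi_6) = 2*2 = 4 and sum (mult * dim) = 1*1 + 1*1 + 1*2 = 4.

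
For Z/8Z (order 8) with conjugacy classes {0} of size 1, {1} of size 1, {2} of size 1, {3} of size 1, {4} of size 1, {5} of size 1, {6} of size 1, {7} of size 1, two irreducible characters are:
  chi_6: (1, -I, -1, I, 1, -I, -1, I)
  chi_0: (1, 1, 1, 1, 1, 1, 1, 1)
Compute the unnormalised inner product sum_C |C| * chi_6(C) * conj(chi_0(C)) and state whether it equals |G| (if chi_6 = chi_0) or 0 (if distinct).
Sum = 0; so <chi_6, chi_0> = 0 (distinct irreducibles are orthogonal).

Proof sketch: Compute term by term over conjugacy classes (|C| * chi_6(C) * conj(chi_0(C))):
  1*(1)*conj(1) + 1*(-I)*conj(1) + 1*(-1)*conj(1) + 1*(I)*conj(1) + 1*(1)*conj(1) + 1*(-I)*conj(1) + 1*(-1)*conj(1) + 1*(I)*conj(1)
  = (1) + (-I) + (-1) + (I) + (1) + (-I) + (-1) + (I)
  = 0.
(Exp terms are combined using exp(i*s)*conj(exp(i*t)) = exp(i*(s-t)), and sums of them are collapsed using the identity that for every m > 1 the m distinct m-th roots of unity sum to 0, e.g. 1 + exp(2*I*pi/3) + exp(-2*I*pi/3) = 0.)
Dividing by |G| = 8 gives 0/8 = 0, matching the row-orthogonality relation <chi_6, chi_0> = [chi_6 = chi_0].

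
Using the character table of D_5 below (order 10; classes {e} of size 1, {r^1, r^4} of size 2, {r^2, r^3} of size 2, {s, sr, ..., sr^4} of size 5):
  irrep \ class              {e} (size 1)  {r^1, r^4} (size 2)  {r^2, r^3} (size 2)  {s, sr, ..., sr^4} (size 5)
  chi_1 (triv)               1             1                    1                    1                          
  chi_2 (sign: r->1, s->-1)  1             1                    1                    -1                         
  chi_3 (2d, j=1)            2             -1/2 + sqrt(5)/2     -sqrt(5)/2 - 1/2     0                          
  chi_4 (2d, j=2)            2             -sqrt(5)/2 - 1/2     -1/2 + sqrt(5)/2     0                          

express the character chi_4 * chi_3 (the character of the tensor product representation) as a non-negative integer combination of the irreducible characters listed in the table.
chi_4 tensor chi_3 = chi_3 + chi_4 (all other irreducibles have multiplicity 0).

Explanation: The character of a tensor product is the pointwise product (chi_4 * chi_3)(C) = chi_4(C) * chi_3(C):
  {e}: (2)*(2), {r^1, r^4}: (-sqrt(5)/2 - 1/2)*(-1/2 + sqrt(5)/2), {r^2, r^3}: (-1/2 + sqrt(5)/2)*(-sqrt(5)/2 - 1/2), {s, sr, ..., sr^4}: (0)*(0)
so (chi_4 * chi_3) takes values
  {e} -> 4, {r^1, r^4} -> -1, {r^2, r^3} -> -1, {s, sr, ..., sr^4} -> 0.
Now take the inner product of this character with each irreducible chi from the table, <chi_4*chi_3, chi> = (1/10) sum_C |C| (chi_4*chi_3)(C) conj(chi(C)):
  <chi_4*chi_3, chi_1> = (1/10)[1*(4)*conj(1) + 2*(-1)*conj(1) + 2*(-1)*conj(1) + 5*(0)*conj(1)]
      = (1/10)[(4) + (-2) + (-2) + (0)] = 0/10 = 0
  <chi_4*chi_3, chi_2> = (1/10)[1*(4)*conj(1) + 2*(-1)*conj(1) + 2*(-1)*conj(1) + 5*(0)*conj(-1)]
      = (1/10)[(4) + (-2) + (-2) + (0)] = 0/10 = 0
  <chi_4*chi_3, chi_3> = (1/10)[1*(4)*conj(2) + 2*(-1)*conj(-1/2 + sqrt(5)/2) + 2*(-1)*conj(-sqrt(5)/2 - 1/2) + 5*(0)*conj(0)]
      = (1/10)[(8) + (1 - sqrt(5)) + (1 + sqrt(5)) + (0)] = 10/10 = 1
  <chi_4*chi_3, chi_4> = (1/10)[1*(4)*conj(2) + 2*(-1)*conj(-sqrt(5)/2 - 1/2) + 2*(-1)*conj(-1/2 + sqrt(5)/2) + 5*(0)*conj(0)]
      = (1/10)[(8) + (1 + sqrt(5)) + (1 - sqrt(5)) + (0)] = 10/10 = 1
Hence the multiplicities are chi_3: 1, chi_4: 1. Dimension check: dim(chi_4)*dim(chi_3) = 2*2 = 4 and sum (mult * dim) = 1*2 + 1*2 = 4.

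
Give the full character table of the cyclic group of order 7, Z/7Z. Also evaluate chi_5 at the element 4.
Character table of Z/7Z (irreps indexed chi_0,...,chi_6 with chi_k(m) = zeta_7^(k*m), zeta_7 = exp(2*pi*i/7)):
  irrep \ class  {0} (size 1)  {1} (size 1)    {2} (size 1)    {3} (size 1)    {4} (size 1)    {5} (size 1)    {6} (size 1)  
  chi_0          1             1               1               1               1               1               1             
  chi_1          1             exp(2*I*pi/7)   exp(4*I*pi/7)   exp(6*I*pi/7)   exp(-6*I*pi/7)  exp(-4*I*pi/7)  exp(-2*I*pi/7)
  chi_2          1             exp(4*I*pi/7)   exp(-6*I*pi/7)  exp(-2*I*pi/7)  exp(2*I*pi/7)   exp(6*I*pi/7)   exp(-4*I*pi/7)
  chi_3          1             exp(6*I*pi/7)   exp(-2*I*pi/7)  exp(4*I*pi/7)   exp(-4*I*pi/7)  exp(2*I*pi/7)   exp(-6*I*pi/7)
  chi_4          1             exp(-6*I*pi/7)  exp(2*I*pi/7)   exp(-4*I*pi/7)  exp(4*I*pi/7)   exp(-2*I*pi/7)  exp(6*I*pi/7) 
  chi_5          1             exp(-4*I*pi/7)  exp(6*I*pi/7)   exp(2*I*pi/7)   exp(-2*I*pi/7)  exp(-6*I*pi/7)  exp(4*I*pi/7) 
  chi_6          1             exp(-2*I*pi/7)  exp(-4*I*pi/7)  exp(-6*I*pi/7)  exp(6*I*pi/7)   exp(4*I*pi/7)   exp(2*I*pi/7) 

Spot check: chi_5(4) = zeta_7^(5*4) = zeta_7^20 = exp(-2*I*pi/7).

Derivation: Z/7Z is abelian, so all 7 irreducible complex representations are 1-dimensional. They are given by chi_k(m) = zeta_7^(k*m) for k = 0,...,6. Row orthogonality: sum_m chi_k(m) conj(chi_l(m)) = 7 * [k = l].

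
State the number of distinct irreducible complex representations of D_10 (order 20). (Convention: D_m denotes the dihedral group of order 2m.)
8

Working: The number of irreducible complex representations of a finite group equals its number of conjugacy classes. D_10 has 8 conjugacy classes (n/2 + 3 for n even), so D_10 (order 20) has exactly 8 irreducible complex representations.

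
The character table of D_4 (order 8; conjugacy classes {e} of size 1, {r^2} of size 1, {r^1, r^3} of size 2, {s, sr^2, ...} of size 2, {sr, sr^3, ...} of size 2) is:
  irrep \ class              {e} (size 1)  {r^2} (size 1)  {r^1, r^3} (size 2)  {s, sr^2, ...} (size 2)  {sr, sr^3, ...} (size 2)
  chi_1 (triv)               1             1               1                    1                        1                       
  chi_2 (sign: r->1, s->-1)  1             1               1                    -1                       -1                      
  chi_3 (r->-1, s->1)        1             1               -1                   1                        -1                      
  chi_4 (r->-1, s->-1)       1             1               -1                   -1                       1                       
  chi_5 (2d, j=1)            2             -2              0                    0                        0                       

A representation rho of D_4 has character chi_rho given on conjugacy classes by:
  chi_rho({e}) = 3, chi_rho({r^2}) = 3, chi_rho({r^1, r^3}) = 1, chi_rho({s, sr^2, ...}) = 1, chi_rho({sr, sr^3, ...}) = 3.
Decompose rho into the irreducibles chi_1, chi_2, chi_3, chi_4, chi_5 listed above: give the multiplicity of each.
Multiplicities: chi_1: 2, chi_2: 0, chi_3: 0, chi_4: 1, chi_5: 0.

Solution. Use <chi_rho, chi> = (1/|G|) sum_C |C| * chi_rho(C) * conj(chi(C)) with |G| = 8 for each irreducible chi in the table:
  <chi_rho, chi_1> = (1/8)[1*(3)*conj(1) + 1*(3)*conj(1) + 2*(1)*conj(1) + 2*(1)*conj(1) + 2*(3)*conj(1)]
      = (1/8)[(3) + (3) + (2) + (2) + (6)] = 16/8 = 2
  <chi_rho, chi_2> = (1/8)[1*(3)*conj(1) + 1*(3)*conj(1) + 2*(1)*conj(1) + 2*(1)*conj(-1) + 2*(3)*conj(-1)]
      = (1/8)[(3) + (3) + (2) + (-2) + (-6)] = 0/8 = 0
  <chi_rho, chi_3> = (1/8)[1*(3)*conj(1) + 1*(3)*conj(1) + 2*(1)*conj(-1) + 2*(1)*conj(1) + 2*(3)*conj(-1)]
      = (1/8)[(3) + (3) + (-2) + (2) + (-6)] = 0/8 = 0
  <chi_rho, chi_4> = (1/8)[1*(3)*conj(1) + 1*(3)*conj(1) + 2*(1)*conj(-1) + 2*(1)*conj(-1) + 2*(3)*conj(1)]
      = (1/8)[(3) + (3) + (-2) + (-2) + (6)] = 8/8 = 1
  <chi_rho, chi_5> = (1/8)[1*(3)*conj(2) + 1*(3)*conj(-2) + 2*(1)*conj(0) + 2*(1)*conj(0) + 2*(3)*conj(0)]
      = (1/8)[(6) + (-6) + (0) + (0) + (0)] = 0/8 = 0
Dimension check: dim(rho) = sum (mult * dim) = 2*1 + 0*1 + 0*1 + 1*1 + 0*2 = 3 = chi_rho(e) = 3.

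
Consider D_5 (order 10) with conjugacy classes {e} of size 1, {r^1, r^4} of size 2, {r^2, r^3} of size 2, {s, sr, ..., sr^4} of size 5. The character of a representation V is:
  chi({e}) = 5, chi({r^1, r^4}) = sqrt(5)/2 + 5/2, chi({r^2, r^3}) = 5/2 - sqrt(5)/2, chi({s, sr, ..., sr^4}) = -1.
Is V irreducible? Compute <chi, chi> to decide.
Not irreducible (reducible): <chi, chi> = 6 > 1.

Explanation: <chi, chi> = (1/|G|) sum_C |C| * |chi(C)|^2 = (1/10)[1*|5|^2 + 2*|sqrt(5)/2 + 5/2|^2 + 2*|5/2 - sqrt(5)/2|^2 + 5*|-1|^2]
  = (1/10)[(25) + (5*sqrt(5) + 15) + (15 - 5*sqrt(5)) + (5)] = 60/10 = 6.
A character is irreducible iff <chi, chi> = 1, so this representation is reducible.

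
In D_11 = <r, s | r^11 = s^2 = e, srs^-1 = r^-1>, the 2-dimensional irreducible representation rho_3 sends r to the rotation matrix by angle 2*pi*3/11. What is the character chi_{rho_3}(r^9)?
chi_{rho_3}(r^9) = 2*cos(2*pi*3*9/11) = -2*cos(pi/11)

Proof sketch: rho_3(r^9) is rotation by angle 2*pi*3*9/11, whose trace is 2*cos(2*pi*3*9/11) = -2*cos(pi/11).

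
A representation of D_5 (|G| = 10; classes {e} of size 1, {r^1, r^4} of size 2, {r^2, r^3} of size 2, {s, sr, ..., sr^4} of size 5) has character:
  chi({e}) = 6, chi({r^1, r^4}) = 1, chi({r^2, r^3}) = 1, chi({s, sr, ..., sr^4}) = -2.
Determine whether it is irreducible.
Not irreducible (reducible): <chi, chi> = 6 > 1.

Solution. <chi, chi> = (1/|G|) sum_C |C| * |chi(C)|^2 = (1/10)[1*|6|^2 + 2*|1|^2 + 2*|1|^2 + 5*|-2|^2]
  = (1/10)[(36) + (2) + (2) + (20)] = 60/10 = 6.
A character is irreducible iff <chi, chi> = 1, so this representation is reducible.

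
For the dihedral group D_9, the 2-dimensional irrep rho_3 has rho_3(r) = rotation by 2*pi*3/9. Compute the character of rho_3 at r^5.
chi_{rho_3}(r^5) = 2*cos(2*pi*3*5/9) = -1

Reasoning: rho_3(r^5) is rotation by angle 2*pi*3*5/9, whose trace is 2*cos(2*pi*3*5/9) = -1.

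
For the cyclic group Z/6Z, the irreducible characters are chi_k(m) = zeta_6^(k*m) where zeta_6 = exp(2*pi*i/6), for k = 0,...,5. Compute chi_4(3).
chi_4(3) = zeta_6^12 = 1

chi_4(3) = zeta_6^(4*3) = zeta_6^12. Since zeta_6^6 = 1, this equals zeta_6^0 = exp(2*pi*i*0/6) = 1.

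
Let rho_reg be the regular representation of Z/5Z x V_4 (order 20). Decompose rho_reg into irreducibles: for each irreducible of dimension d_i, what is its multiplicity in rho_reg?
Each irreducible V_i of dimension d_i appears with multiplicity d_i, i.e. rho_reg = (direct sum over all irreducibles V_i) d_i V_i. The irreducible dimensions for Z/5Z x V_4 are 1, 1, 1, 1, 1, 1, 1, 1, 1, 1, 1, 1, 1, 1, 1, 1, 1, 1, 1, 1: 20 irreducibles of dimension 1, each with multiplicity 1. Total dimension 20*1*1 = 20 = |G|.

Details: General theorem: in the regular representation of a finite group G, each irreducible appears with multiplicity equal to its dimension. Check: dim(rho_reg) = sum d_i^2 = 1 + 1 + 1 + 1 + 1 + 1 + 1 + 1 + 1 + 1 + 1 + 1 + 1 + 1 + 1 + 1 + 1 + 1 + 1 + 1 = 20 = |G|.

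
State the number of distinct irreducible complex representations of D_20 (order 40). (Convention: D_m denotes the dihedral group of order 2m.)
13

Why: The number of irreducible complex representations of a finite group equals its number of conjugacy classes. D_20 has 13 conjugacy classes (n/2 + 3 for n even), so D_20 (order 40) has exactly 13 irreducible complex representations.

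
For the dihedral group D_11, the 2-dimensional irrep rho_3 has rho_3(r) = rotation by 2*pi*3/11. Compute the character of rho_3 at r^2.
chi_{rho_3}(r^2) = 2*cos(2*pi*3*2/11) = -2*cos(pi/11)

Proof sketch: rho_3(r^2) is rotation by angle 2*pi*3*2/11, whose trace is 2*cos(2*pi*3*2/11) = -2*cos(pi/11).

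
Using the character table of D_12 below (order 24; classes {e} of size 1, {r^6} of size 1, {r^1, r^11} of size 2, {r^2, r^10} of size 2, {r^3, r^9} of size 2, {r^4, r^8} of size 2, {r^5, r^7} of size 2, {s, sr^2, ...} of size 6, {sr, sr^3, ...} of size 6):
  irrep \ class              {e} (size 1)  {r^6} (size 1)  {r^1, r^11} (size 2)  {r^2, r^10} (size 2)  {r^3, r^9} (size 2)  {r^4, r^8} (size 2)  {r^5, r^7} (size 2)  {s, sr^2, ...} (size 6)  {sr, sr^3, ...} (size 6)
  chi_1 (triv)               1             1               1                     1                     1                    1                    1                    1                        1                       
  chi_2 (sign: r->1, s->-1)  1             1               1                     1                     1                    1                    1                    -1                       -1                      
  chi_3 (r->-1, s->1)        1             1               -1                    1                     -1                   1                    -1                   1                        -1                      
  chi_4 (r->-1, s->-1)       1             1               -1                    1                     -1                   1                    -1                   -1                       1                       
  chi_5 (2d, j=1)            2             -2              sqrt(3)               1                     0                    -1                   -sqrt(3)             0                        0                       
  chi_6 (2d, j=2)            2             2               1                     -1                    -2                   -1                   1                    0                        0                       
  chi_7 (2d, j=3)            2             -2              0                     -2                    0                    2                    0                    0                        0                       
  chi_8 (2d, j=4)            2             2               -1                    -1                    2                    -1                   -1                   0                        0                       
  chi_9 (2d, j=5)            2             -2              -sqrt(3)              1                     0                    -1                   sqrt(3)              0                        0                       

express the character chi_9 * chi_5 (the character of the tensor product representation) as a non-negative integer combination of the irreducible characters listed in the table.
chi_9 tensor chi_5 = chi_3 + chi_4 + chi_8 (all other irreducibles have multiplicity 0).

Why: The character of a tensor product is the pointwise product (chi_9 * chi_5)(C) = chi_9(C) * chi_5(C):
  {e}: (2)*(2), {r^6}: (-2)*(-2), {r^1, r^11}: (-sqrt(3))*(sqrt(3)), {r^2, r^10}: (1)*(1), {r^3, r^9}: (0)*(0), {r^4, r^8}: (-1)*(-1), {r^5, r^7}: (sqrt(3))*(-sqrt(3)), {s, sr^2, ...}: (0)*(0), {sr, sr^3, ...}: (0)*(0)
so (chi_9 * chi_5) takes values
  {e} -> 4, {r^6} -> 4, {r^1, r^11} -> -3, {r^2, r^10} -> 1, {r^3, r^9} -> 0, {r^4, r^8} -> 1, {r^5, r^7} -> -3, {s, sr^2, ...} -> 0, {sr, sr^3, ...} -> 0.
Now take the inner product of this character with each irreducible chi from the table, <chi_9*chi_5, chi> = (1/24) sum_C |C| (chi_9*chi_5)(C) conj(chi(C)):
  <chi_9*chi_5, chi_1> = (1/24)[1*(4)*conj(1) + 1*(4)*conj(1) + 2*(-3)*conj(1) + 2*(1)*conj(1) + 2*(0)*conj(1) + 2*(1)*conj(1) + 2*(-3)*conj(1) + 6*(0)*conj(1) + 6*(0)*conj(1)]
      = (1/24)[(4) + (4) + (-6) + (2) + (0) + (2) + (-6) + (0) + (0)] = 0/24 = 0
  <chi_9*chi_5, chi_2> = (1/24)[1*(4)*conj(1) + 1*(4)*conj(1) + 2*(-3)*conj(1) + 2*(1)*conj(1) + 2*(0)*conj(1) + 2*(1)*conj(1) + 2*(-3)*conj(1) + 6*(0)*conj(-1) + 6*(0)*conj(-1)]
      = (1/24)[(4) + (4) + (-6) + (2) + (0) + (2) + (-6) + (0) + (0)] = 0/24 = 0
  <chi_9*chi_5, chi_3> = (1/24)[1*(4)*conj(1) + 1*(4)*conj(1) + 2*(-3)*conj(-1) + 2*(1)*conj(1) + 2*(0)*conj(-1) + 2*(1)*conj(1) + 2*(-3)*conj(-1) + 6*(0)*conj(1) + 6*(0)*conj(-1)]
      = (1/24)[(4) + (4) + (6) + (2) + (0) + (2) + (6) + (0) + (0)] = 24/24 = 1
  <chi_9*chi_5, chi_4> = (1/24)[1*(4)*conj(1) + 1*(4)*conj(1) + 2*(-3)*conj(-1) + 2*(1)*conj(1) + 2*(0)*conj(-1) + 2*(1)*conj(1) + 2*(-3)*conj(-1) + 6*(0)*conj(-1) + 6*(0)*conj(1)]
      = (1/24)[(4) + (4) + (6) + (2) + (0) + (2) + (6) + (0) + (0)] = 24/24 = 1
  <chi_9*chi_5, chi_5> = (1/24)[1*(4)*conj(2) + 1*(4)*conj(-2) + 2*(-3)*conj(sqrt(3)) + 2*(1)*conj(1) + 2*(0)*conj(0) + 2*(1)*conj(-1) + 2*(-3)*conj(-sqrt(3)) + 6*(0)*conj(0) + 6*(0)*conj(0)]
      = (1/24)[(8) + (-8) + (-6*sqrt(3)) + (2) + (0) + (-2) + (6*sqrt(3)) + (0) + (0)] = 0/24 = 0
  <chi_9*chi_5, chi_6> = (1/24)[1*(4)*conj(2) + 1*(4)*conj(2) + 2*(-3)*conj(1) + 2*(1)*conj(-1) + 2*(0)*conj(-2) + 2*(1)*conj(-1) + 2*(-3)*conj(1) + 6*(0)*conj(0) + 6*(0)*conj(0)]
      = (1/24)[(8) + (8) + (-6) + (-2) + (0) + (-2) + (-6) + (0) + (0)] = 0/24 = 0
  <chi_9*chi_5, chi_7> = (1/24)[1*(4)*conj(2) + 1*(4)*conj(-2) + 2*(-3)*conj(0) + 2*(1)*conj(-2) + 2*(0)*conj(0) + 2*(1)*conj(2) + 2*(-3)*conj(0) + 6*(0)*conj(0) + 6*(0)*conj(0)]
      = (1/24)[(8) + (-8) + (0) + (-4) + (0) + (4) + (0) + (0) + (0)] = 0/24 = 0
  <chi_9*chi_5, chi_8> = (1/24)[1*(4)*conj(2) + 1*(4)*conj(2) + 2*(-3)*conj(-1) + 2*(1)*conj(-1) + 2*(0)*conj(2) + 2*(1)*conj(-1) + 2*(-3)*conj(-1) + 6*(0)*conj(0) + 6*(0)*conj(0)]
      = (1/24)[(8) + (8) + (6) + (-2) + (0) + (-2) + (6) + (0) + (0)] = 24/24 = 1
  <chi_9*chi_5, chi_9> = (1/24)[1*(4)*conj(2) + 1*(4)*conj(-2) + 2*(-3)*conj(-sqrt(3)) + 2*(1)*conj(1) + 2*(0)*conj(0) + 2*(1)*conj(-1) + 2*(-3)*conj(sqrt(3)) + 6*(0)*conj(0) + 6*(0)*conj(0)]
      = (1/24)[(8) + (-8) + (6*sqrt(3)) + (2) + (0) + (-2) + (-6*sqrt(3)) + (0) + (0)] = 0/24 = 0
Hence the multiplicities are chi_3: 1, chi_4: 1, chi_8: 1. Dimension check: dim(chi_9)*dim(chi_5) = 2*2 = 4 and sum (mult * dim) = 1*1 + 1*1 + 1*2 = 4.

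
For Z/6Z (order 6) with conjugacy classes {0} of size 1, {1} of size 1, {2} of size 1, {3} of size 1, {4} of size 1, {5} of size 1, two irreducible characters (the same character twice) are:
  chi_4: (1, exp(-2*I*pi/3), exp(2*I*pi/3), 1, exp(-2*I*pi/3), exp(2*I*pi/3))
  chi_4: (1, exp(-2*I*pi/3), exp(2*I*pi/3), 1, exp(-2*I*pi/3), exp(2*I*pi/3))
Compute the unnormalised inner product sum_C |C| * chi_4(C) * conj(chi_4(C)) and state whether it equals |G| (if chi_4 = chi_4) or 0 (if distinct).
Sum = 6 = |G| = 6; so <chi_4, chi_4> = 1 (norm-1 confirms irreducibility).

Details: Compute term by term over conjugacy classes (|C| * chi_4(C) * conj(chi_4(C))):
  1*(1)*conj(1) + 1*(exp(-2*I*pi/3))*conj(exp(-2*I*pi/3)) + 1*(exp(2*I*pi/3))*conj(exp(2*I*pi/3)) + 1*(1)*conj(1) + 1*(exp(-2*I*pi/3))*conj(exp(-2*I*pi/3)) + 1*(exp(2*I*pi/3))*conj(exp(2*I*pi/3))
  = (1) + (1) + (1) + (1) + (1) + (1)
  = 6.
(Exp terms are combined using exp(i*s)*conj(exp(i*t)) = exp(i*(s-t)), and sums of them are collapsed using the identity that for every m > 1 the m distinct m-th roots of unity sum to 0, e.g. 1 + exp(2*I*pi/3) + exp(-2*I*pi/3) = 0.)
Dividing by |G| = 6 gives 6/6 = 1, matching the row-orthogonality relation <chi_4, chi_4> = [chi_4 = chi_4].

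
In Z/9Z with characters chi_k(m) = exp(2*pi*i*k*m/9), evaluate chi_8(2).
chi_8(2) = zeta_9^16 = exp(-4*I*pi/9)

Justification: chi_8(2) = zeta_9^(8*2) = zeta_9^16. Since zeta_9^9 = 1, this equals zeta_9^7 = exp(2*pi*i*7/9) = exp(-4*I*pi/9).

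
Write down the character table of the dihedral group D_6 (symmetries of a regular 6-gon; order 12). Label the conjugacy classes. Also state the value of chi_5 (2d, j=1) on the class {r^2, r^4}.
Conjugacy classes: {e} of size 1, {r^3} of size 1, {r^1, r^5} of size 2, {r^2, r^4} of size 2, {s, sr^2, ...} of size 3, {sr, sr^3, ...} of size 3.
Character table:
  irrep \ class              {e} (size 1)  {r^3} (size 1)  {r^1, r^5} (size 2)  {r^2, r^4} (size 2)  {s, sr^2, ...} (size 3)  {sr, sr^3, ...} (size 3)
  chi_1 (triv)               1             1               1                    1                    1                        1                       
  chi_2 (sign: r->1, s->-1)  1             1               1                    1                    -1                       -1                      
  chi_3 (r->-1, s->1)        1             -1              -1                   1                    1                        -1                      
  chi_4 (r->-1, s->-1)       1             -1              -1                   1                    -1                       1                       
  chi_5 (2d, j=1)            2             -2              1                    -1                   0                        0                       
  chi_6 (2d, j=2)            2             2               -1                   -1                   0                        0                       

Spot check: chi_5 (2d, j=1) on {r^2, r^4} = -1.

D_6 has order 2*6 = 12 with 6 conjugacy classes, hence 6 irreducibles. Sum of squared dims 1 + 1 + 1 + 1 + 4 + 4 = 12 = |G|. Linear characters come from the abelianisation; the 2-dimensional irreps have character r^k -> 2*cos(2*pi*j*k/6), reflections -> 0.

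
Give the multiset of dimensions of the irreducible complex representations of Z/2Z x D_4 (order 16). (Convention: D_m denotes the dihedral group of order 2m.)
Dimensions: 1, 1, 1, 1, 1, 1, 1, 1, 2, 2

Reasoning: There are 10 irreducibles (= number of conjugacy classes). Their dimensions d_i satisfy sum d_i^2 = |G| = 16: 1 + 1 + 1 + 1 + 1 + 1 + 1 + 1 + 4 + 4 = 16. (For the product with Z/2Z: each of the 2 1-dim characters of Z/2Z tensors with each irrep of D_4, giving 2 copies of each D_4-dimension.)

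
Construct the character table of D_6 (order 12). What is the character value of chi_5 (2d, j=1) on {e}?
Conjugacy classes: {e} of size 1, {r^3} of size 1, {r^1, r^5} of size 2, {r^2, r^4} of size 2, {s, sr^2, ...} of size 3, {sr, sr^3, ...} of size 3.
Character table:
  irrep \ class              {e} (size 1)  {r^3} (size 1)  {r^1, r^5} (size 2)  {r^2, r^4} (size 2)  {s, sr^2, ...} (size 3)  {sr, sr^3, ...} (size 3)
  chi_1 (triv)               1             1               1                    1                    1                        1                       
  chi_2 (sign: r->1, s->-1)  1             1               1                    1                    -1                       -1                      
  chi_3 (r->-1, s->1)        1             -1              -1                   1                    1                        -1                      
  chi_4 (r->-1, s->-1)       1             -1              -1                   1                    -1                       1                       
  chi_5 (2d, j=1)            2             -2              1                    -1                   0                        0                       
  chi_6 (2d, j=2)            2             2               -1                   -1                   0                        0                       

Spot check: chi_5 (2d, j=1) on {e} = 2.

D_6 has order 2*6 = 12 with 6 conjugacy classes, hence 6 irreducibles. Sum of squared dims 1 + 1 + 1 + 1 + 4 + 4 = 12 = |G|. Linear characters come from the abelianisation; the 2-dimensional irreps have character r^k -> 2*cos(2*pi*j*k/6), reflections -> 0.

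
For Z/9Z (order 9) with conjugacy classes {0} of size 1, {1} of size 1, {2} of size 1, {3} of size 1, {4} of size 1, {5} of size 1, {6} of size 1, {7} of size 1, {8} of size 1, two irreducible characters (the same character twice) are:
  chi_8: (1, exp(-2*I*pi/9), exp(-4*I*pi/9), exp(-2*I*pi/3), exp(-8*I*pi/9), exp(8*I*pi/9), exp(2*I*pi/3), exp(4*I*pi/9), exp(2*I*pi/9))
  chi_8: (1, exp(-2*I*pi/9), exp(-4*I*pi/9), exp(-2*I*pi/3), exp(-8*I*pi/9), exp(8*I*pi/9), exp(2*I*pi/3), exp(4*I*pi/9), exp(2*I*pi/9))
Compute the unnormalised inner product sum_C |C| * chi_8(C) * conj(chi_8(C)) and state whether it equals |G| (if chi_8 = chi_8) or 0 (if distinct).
Sum = 9 = |G| = 9; so <chi_8, chi_8> = 1 (norm-1 confirms irreducibility).

Working: Compute term by term over conjugacy classes (|C| * chi_8(C) * conj(chi_8(C))):
  1*(1)*conj(1) + 1*(exp(-2*I*pi/9))*conj(exp(-2*I*pi/9)) + 1*(exp(-4*I*pi/9))*conj(exp(-4*I*pi/9)) + 1*(exp(-2*I*pi/3))*conj(exp(-2*I*pi/3)) + 1*(exp(-8*I*pi/9))*conj(exp(-8*I*pi/9)) + 1*(exp(8*I*pi/9))*conj(exp(8*I*pi/9)) + 1*(exp(2*I*pi/3))*conj(exp(2*I*pi/3)) + 1*(exp(4*I*pi/9))*conj(exp(4*I*pi/9)) + 1*(exp(2*I*pi/9))*conj(exp(2*I*pi/9))
  = (1) + (1) + (1) + (1) + (1) + (1) + (1) + (1) + (1)
  = 9.
(Exp terms are combined using exp(i*s)*conj(exp(i*t)) = exp(i*(s-t)), and sums of them are collapsed using the identity that for every m > 1 the m distinct m-th roots of unity sum to 0, e.g. 1 + exp(2*I*pi/3) + exp(-2*I*pi/3) = 0.)
Dividing by |G| = 9 gives 9/9 = 1, matching the row-orthogonality relation <chi_8, chi_8> = [chi_8 = chi_8].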